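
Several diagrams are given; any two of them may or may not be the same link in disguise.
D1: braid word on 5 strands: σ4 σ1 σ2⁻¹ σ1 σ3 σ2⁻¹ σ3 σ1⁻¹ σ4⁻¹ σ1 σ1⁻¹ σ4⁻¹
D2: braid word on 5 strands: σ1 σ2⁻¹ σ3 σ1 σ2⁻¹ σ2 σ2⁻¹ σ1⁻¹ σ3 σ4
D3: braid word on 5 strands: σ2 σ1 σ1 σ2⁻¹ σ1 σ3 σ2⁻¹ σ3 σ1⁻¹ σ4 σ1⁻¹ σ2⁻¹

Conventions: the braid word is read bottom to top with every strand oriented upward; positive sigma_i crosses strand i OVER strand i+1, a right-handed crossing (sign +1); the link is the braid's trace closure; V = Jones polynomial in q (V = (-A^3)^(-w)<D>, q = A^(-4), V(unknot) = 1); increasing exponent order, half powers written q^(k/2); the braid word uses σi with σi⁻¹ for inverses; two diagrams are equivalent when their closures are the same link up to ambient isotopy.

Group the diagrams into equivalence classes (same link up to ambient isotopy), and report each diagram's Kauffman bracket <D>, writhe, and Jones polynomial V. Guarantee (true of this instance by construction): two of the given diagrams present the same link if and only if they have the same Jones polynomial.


classes: {D1, D2, D3}
V(D1) = q^-2 - q^-1 + 1 - q + q^2  [12 crossings, <D> = A^-8 - A^-4 + 1 - A^4 + A^8, w = 0]
D2 (bracket A^-2 - A^2 + A^6 - A^10 + A^14; 10 crossings at w = +2): V = q^-2 - q^-1 + 1 - q + q^2
D3 (bracket A^-2 - A^2 + A^6 - A^10 + A^14; 12 crossings at w = +2): V = q^-2 - q^-1 + 1 - q + q^2
note: all 3 diagrams share one V(q), hence one class


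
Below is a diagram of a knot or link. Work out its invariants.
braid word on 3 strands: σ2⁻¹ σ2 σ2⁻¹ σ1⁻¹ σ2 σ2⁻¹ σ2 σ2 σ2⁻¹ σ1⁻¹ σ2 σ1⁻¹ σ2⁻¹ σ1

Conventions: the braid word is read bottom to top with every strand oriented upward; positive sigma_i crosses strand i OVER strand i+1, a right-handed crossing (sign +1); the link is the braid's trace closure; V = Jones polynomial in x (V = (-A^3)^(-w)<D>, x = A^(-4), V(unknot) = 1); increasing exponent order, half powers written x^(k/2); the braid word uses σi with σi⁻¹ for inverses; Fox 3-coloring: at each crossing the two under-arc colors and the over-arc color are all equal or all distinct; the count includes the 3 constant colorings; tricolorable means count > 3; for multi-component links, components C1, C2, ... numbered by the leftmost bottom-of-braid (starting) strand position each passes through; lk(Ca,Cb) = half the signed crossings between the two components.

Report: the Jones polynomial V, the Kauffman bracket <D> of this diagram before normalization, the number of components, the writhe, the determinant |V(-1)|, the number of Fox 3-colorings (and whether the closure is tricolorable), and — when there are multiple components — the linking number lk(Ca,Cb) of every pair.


V(x) = -x^-5 + x^-4 - x^-3 + 2x^-2 - x^-1 + 2 - x
bracket: -A^-10 + 2A^-6 - A^-2 + 2A^2 - A^6 + A^10 - A^14, w = -2
1 component, writhe -2, over 14 crossings
det 9, colorings 9 of 3^14 — tricolorable
observation: the word shrinks to σ2⁻¹ σ1⁻¹ σ2 σ1⁻¹ σ2 σ1⁻¹ σ2⁻¹ σ1 after cancelling


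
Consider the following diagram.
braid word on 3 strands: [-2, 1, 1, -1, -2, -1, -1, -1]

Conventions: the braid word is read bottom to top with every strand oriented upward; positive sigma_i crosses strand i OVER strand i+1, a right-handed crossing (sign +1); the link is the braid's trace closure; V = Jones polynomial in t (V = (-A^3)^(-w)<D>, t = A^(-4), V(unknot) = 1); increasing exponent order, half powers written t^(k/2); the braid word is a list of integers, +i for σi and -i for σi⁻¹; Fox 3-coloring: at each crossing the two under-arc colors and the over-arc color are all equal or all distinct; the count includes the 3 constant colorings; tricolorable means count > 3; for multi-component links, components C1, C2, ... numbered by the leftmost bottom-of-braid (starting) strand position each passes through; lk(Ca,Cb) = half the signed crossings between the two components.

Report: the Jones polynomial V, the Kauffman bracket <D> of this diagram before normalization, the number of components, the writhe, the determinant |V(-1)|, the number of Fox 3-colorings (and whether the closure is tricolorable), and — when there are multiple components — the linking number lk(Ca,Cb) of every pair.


V(t) = -t^-6 + t^-5 - t^-4 + 2t^-3 - t^-2 + t^-1
bracket: A^-8 - A^-4 + 2 - A^4 + A^8 - A^12, w = -4
1 component, writhe -4, over 8 crossings
det 7, colorings 3 of 3^8 — not tricolorable
observation: w = -4 (over 8 crossings) is diagram-only; (-A^3)^(4) removes it from V


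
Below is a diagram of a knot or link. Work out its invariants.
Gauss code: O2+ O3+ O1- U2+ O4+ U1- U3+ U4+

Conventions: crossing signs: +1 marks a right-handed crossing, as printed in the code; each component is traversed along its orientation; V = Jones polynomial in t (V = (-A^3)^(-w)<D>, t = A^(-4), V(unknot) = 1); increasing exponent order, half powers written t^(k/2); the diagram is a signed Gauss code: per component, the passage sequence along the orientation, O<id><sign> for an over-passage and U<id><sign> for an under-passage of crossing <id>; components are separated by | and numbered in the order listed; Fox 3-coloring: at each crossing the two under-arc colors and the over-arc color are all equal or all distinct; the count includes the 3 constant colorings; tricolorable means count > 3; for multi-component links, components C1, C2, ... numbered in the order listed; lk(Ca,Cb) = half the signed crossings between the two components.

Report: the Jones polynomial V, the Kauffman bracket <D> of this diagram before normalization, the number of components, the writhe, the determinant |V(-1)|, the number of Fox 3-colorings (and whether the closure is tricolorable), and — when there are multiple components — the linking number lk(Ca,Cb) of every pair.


V(t) = 1
bracket: A^6, w = +2
1 component, writhe +2, over 4 crossings
det 1, colorings 3 of 3^4 — not tricolorable
observation: |V(-1)| = 1: so not tricolorable, since 3 does not divide 1


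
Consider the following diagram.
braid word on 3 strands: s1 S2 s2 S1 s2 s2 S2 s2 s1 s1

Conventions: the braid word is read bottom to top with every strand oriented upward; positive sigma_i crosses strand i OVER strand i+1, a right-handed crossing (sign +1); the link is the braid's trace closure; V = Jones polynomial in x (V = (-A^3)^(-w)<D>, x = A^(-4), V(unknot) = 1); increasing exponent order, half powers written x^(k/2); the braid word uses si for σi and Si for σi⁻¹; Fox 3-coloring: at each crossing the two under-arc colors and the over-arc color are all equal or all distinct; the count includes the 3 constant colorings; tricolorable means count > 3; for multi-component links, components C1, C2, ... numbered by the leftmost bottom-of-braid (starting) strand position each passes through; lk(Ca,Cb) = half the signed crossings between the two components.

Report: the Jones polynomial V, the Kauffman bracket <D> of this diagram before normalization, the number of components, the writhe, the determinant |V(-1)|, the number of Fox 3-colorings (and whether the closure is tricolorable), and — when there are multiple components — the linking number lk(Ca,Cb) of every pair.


Jones polynomial: V(x) = x + 2x^3 + x^5
<D> = A^-8 + 2 + A^8; writhe +4
components 3, writhe +4 (10 crossings)
linking number lk(C1,C2) = +1
lk(C1,C3): 0
lk(C2,C3) = +1
3-colorings: 3 of 3^10, det 4 — not tricolorable
note: w = +4 (over 10 crossings) is diagram-only; (-A^3)^(-4) removes it from V


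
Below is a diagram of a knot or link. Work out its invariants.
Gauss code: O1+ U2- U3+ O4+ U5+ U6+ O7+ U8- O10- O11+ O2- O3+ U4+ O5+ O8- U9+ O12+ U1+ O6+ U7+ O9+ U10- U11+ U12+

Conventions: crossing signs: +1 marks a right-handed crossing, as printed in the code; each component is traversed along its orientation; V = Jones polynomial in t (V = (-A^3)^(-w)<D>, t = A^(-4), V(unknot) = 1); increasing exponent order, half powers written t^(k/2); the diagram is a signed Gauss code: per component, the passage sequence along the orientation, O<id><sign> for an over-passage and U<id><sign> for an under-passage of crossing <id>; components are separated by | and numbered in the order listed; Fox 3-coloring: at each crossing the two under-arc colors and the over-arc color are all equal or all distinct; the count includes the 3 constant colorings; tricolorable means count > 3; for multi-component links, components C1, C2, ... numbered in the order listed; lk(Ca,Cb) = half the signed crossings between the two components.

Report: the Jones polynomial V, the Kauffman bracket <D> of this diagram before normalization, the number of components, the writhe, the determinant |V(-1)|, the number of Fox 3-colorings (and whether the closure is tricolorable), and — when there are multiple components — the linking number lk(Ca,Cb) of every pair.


Jones polynomial: V(t) = t^2 - t^3 + 3t^4 - 3t^5 + 3t^6 - 3t^7 + 2t^8 - t^9
<D> = -A^-18 + 2A^-14 - 3A^-10 + 3A^-6 - 3A^-2 + 3A^2 - A^6 + A^10; writhe +6
components 1, writhe +6 (12 crossings)
3-colorings: 3 of 3^12, det 17 — not tricolorable
note: V spans 7 powers of t: at least 7 crossings in any diagram


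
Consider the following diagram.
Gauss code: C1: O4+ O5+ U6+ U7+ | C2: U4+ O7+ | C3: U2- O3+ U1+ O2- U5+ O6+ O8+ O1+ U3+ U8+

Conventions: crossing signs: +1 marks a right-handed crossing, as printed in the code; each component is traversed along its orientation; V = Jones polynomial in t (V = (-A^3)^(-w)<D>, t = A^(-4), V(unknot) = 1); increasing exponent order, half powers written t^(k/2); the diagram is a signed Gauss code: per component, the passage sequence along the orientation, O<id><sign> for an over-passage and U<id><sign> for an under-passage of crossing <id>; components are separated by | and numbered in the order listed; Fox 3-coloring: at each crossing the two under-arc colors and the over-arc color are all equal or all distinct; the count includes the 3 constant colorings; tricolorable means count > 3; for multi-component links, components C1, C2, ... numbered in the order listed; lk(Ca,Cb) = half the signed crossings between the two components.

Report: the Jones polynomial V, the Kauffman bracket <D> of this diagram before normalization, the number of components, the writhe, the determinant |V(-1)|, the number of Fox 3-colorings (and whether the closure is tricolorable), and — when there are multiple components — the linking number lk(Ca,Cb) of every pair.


Jones polynomial: V(t) = t + 2t^3 + t^5
<D> = A^-2 + 2A^6 + A^14; writhe +6
components 3, writhe +6 (8 crossings)
linking number lk(C1,C2) = +1
lk(C1,C3): +1
lk(C2,C3) = 0
3-colorings: 3 of 3^8, det 4 — not tricolorable
note: w = +6 (over 8 crossings) is diagram-only; (-A^3)^(-6) removes it from V


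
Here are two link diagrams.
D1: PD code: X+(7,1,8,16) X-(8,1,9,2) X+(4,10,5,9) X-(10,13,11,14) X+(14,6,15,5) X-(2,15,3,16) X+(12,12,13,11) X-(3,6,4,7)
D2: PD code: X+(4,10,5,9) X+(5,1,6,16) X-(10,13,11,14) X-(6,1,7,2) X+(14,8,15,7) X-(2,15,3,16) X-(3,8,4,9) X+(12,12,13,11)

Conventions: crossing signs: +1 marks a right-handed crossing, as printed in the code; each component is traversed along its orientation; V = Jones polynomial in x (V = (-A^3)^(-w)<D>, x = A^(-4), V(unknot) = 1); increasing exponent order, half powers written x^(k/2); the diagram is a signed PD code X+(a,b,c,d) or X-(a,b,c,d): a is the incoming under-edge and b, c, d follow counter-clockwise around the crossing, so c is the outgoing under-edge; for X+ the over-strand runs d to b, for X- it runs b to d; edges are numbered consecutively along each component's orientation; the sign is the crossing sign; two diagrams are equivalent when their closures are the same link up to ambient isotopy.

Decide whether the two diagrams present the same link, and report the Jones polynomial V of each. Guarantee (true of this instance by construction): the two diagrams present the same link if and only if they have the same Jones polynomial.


same link: yes
V(D1) = 1  [8 crossings, <D> = 1, w = 0]
V(D2) = 1  (w 0, c 8, <D> = 1)
note: from 8 to 8 crossings by R-moves: one link, two diagrams


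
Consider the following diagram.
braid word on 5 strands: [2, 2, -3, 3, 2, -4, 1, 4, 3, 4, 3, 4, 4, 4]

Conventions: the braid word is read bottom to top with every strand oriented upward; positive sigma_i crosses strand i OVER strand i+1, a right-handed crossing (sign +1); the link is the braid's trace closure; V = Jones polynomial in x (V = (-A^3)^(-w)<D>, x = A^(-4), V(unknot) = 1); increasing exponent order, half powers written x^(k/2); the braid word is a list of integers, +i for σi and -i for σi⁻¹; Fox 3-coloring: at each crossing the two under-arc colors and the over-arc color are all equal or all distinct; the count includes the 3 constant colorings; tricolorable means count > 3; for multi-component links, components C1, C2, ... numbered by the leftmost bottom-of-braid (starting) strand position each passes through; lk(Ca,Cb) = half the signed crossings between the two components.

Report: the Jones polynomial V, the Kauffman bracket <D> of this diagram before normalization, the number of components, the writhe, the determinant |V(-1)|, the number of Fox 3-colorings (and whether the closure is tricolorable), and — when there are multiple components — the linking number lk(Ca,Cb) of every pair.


V = x^3 + 2x^5 - 2x^6 + 2x^7 - 3x^8 + 2x^9 - 2x^10 + x^11
<D> = A^-14 - 2A^-10 + 2A^-6 - 3A^-2 + 2A^2 - 2A^6 + 2A^10 + A^18 (w = +10)
1 component over 14 crossings, w = +10
9 Fox colorings among 3^14, |V(-1)| = 15: tricolorable
why: the word shrinks to σ2 σ2 σ2 σ4⁻¹ σ1 σ4 σ3 σ4 σ3 σ4 σ4 σ4 after cancelling


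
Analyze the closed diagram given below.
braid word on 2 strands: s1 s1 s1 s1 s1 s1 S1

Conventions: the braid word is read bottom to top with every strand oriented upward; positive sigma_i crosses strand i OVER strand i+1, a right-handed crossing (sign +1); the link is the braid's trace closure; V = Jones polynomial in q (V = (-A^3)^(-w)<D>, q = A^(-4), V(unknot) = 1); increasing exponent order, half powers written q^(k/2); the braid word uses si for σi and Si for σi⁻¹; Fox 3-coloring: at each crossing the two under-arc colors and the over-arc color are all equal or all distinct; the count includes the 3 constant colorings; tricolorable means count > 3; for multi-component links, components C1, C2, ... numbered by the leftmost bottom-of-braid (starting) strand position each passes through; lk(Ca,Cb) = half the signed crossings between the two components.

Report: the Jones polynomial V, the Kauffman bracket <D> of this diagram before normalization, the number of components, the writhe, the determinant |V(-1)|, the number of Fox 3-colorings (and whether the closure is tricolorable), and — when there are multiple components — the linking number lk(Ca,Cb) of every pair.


V = q^2 + q^4 - q^5 + q^6 - q^7
<D> = A^-13 - A^-9 + A^-5 - A^-1 - A^7 (w = +5)
1 component over 7 crossings, w = +5
3 Fox colorings among 3^7, |V(-1)| = 5: not tricolorable
why: w = +5 (over 7 crossings) is diagram-only; (-A^3)^(-5) removes it from V


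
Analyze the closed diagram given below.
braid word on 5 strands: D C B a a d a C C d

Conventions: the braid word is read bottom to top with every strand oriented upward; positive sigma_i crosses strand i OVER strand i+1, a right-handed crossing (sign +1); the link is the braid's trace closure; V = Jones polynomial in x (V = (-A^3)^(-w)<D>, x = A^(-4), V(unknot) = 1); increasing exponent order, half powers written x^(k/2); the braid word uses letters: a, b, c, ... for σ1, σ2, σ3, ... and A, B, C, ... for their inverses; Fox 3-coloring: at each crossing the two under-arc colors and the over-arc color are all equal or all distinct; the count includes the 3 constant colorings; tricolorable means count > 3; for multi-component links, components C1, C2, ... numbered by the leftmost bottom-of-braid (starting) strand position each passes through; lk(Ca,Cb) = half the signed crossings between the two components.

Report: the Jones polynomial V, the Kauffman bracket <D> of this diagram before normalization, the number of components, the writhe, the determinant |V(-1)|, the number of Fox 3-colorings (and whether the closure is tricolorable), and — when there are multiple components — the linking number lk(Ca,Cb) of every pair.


V(x) = -x^-3 + x^-2 - x^-1 + 3 - x + x^2 - x^3
bracket: -A^-12 + A^-8 - A^-4 + 3 - A^4 + A^8 - A^12, w = 0
1 component, writhe 0, over 10 crossings
det 9, colorings 27 of 3^10 — tricolorable
observation: w = 0 (over 10 crossings) is diagram-only; (-A^3)^(0) removes it from V


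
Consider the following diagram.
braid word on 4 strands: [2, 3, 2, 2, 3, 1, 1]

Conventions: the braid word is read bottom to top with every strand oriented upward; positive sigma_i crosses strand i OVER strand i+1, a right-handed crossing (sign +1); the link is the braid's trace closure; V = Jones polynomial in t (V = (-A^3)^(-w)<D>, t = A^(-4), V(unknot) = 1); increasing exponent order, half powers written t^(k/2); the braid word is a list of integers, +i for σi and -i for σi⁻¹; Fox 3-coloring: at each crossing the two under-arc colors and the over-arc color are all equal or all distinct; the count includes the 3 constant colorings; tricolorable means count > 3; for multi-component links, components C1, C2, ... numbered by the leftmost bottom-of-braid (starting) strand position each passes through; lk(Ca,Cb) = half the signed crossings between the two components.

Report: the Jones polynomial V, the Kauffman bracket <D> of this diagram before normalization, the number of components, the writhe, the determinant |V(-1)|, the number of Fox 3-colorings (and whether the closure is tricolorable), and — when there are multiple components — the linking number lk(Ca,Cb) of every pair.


V = t^2 + 2t^4 - t^5 + 2t^6 - t^7 + t^8
<D> = -A^-11 + A^-7 - 2A^-3 + A - 2A^5 - A^13 (w = +7)
3 components over 7 crossings, w = +7
lk(C1,C2): +1
lk(C1,C3) = 0
linking number lk(C2,C3) = +2
3 Fox colorings among 3^7, |V(-1)| = 8: not tricolorable
why: the span of V is 6, within the link bound 7 + 3 - 1


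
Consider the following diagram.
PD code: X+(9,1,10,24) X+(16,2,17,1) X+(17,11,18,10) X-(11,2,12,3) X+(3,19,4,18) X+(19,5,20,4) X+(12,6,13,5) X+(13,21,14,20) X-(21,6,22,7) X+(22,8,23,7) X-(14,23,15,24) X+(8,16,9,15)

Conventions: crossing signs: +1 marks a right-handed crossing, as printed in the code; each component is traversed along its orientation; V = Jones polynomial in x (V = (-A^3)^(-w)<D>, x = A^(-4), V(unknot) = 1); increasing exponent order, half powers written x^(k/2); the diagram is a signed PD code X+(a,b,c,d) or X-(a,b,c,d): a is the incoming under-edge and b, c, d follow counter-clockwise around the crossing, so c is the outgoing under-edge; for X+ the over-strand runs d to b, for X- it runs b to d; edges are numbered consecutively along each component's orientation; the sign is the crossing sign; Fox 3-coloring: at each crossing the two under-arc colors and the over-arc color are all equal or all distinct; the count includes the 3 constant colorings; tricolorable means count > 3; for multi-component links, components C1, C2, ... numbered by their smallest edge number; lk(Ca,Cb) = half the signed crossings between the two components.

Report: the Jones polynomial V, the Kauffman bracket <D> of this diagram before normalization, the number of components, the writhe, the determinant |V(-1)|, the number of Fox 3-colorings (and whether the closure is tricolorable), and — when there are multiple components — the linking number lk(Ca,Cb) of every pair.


V(x) = x^2 + 2x^4 - 2x^5 + x^6 - 2x^7 + x^8
bracket: A^-14 - 2A^-10 + A^-6 - 2A^-2 + 2A^2 + A^10, w = +6
1 component, writhe +6, over 12 crossings
det 9, colorings 27 of 3^12 — tricolorable
observation: V spans 6 powers of x: at least 6 crossings in any diagram


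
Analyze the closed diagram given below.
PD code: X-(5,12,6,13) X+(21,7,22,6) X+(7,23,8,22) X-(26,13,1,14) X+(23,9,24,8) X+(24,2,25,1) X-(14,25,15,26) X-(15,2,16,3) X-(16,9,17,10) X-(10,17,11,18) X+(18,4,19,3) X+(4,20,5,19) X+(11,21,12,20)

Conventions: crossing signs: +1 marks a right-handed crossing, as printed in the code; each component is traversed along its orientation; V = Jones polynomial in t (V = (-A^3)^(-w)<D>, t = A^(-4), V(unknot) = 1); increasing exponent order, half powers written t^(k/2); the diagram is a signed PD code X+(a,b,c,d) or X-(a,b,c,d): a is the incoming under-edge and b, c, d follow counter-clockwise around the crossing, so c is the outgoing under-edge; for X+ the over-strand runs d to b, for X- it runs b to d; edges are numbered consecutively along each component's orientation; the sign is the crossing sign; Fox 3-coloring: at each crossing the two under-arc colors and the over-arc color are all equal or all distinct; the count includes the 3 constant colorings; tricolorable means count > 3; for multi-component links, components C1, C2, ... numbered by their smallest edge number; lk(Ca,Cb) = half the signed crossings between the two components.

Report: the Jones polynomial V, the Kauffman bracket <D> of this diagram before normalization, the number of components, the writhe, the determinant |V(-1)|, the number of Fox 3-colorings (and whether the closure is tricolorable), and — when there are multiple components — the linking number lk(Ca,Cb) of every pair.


V(t) = -t^-4 + 2t^-3 - 2t^-2 + 3t^-1 - 2 + 2t - 2t^2 + t^3
bracket: -A^-9 + 2A^-5 - 2A^-1 + 2A^3 - 3A^7 + 2A^11 - 2A^15 + A^19, w = +1
1 component, writhe +1, over 13 crossings
det 15, colorings 9 of 3^13 — tricolorable
observation: det 15 = |V(-1)|; divisible by 3, so tricolorable


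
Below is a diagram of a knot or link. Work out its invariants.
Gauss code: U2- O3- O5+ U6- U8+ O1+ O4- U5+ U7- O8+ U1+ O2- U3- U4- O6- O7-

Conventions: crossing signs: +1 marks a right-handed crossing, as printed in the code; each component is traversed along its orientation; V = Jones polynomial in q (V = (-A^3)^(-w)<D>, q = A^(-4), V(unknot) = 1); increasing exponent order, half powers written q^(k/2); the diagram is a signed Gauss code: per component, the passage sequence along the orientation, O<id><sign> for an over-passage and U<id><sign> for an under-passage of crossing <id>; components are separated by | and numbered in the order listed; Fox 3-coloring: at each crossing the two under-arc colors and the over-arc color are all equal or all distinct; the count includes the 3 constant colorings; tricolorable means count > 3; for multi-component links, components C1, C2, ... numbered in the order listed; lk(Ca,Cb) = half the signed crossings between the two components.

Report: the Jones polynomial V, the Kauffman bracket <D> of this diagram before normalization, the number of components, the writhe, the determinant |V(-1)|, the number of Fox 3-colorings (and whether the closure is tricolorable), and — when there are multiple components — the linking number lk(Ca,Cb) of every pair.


Jones polynomial: V(q) = -q^-5 + q^-4 - q^-3 + 2q^-2 - q^-1 + 2 - q
<D> = -A^-10 + 2A^-6 - A^-2 + 2A^2 - A^6 + A^10 - A^14; writhe -2
components 1, writhe -2 (8 crossings)
3-colorings: 9 of 3^8, det 9 — tricolorable
note: the span of V is 6, forcing >= 6 crossings in any diagram


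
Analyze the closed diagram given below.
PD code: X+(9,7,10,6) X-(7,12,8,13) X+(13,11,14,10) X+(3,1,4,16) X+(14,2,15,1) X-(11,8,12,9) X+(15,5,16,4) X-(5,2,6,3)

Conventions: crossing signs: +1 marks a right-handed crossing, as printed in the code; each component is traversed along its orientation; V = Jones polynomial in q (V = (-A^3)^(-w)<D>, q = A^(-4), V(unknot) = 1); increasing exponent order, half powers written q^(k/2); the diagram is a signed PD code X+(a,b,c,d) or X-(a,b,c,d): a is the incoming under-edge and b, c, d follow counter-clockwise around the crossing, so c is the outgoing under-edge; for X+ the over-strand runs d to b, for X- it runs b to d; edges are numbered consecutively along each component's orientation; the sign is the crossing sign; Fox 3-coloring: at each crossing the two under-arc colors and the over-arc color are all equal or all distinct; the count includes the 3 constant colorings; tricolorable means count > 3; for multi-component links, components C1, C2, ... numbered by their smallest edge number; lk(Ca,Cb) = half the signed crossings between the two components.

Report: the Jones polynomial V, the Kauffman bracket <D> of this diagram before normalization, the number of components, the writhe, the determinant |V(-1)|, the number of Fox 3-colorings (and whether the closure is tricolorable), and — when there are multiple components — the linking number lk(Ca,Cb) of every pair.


V(q) = q^-2 - q^-1 + 1 - q + q^2
bracket: A^-2 - A^2 + A^6 - A^10 + A^14, w = +2
1 component, writhe +2, over 8 crossings
det 5, colorings 3 of 3^8 — not tricolorable
observation: det 5 = |V(-1)|; not divisible by 3, so not tricolorable


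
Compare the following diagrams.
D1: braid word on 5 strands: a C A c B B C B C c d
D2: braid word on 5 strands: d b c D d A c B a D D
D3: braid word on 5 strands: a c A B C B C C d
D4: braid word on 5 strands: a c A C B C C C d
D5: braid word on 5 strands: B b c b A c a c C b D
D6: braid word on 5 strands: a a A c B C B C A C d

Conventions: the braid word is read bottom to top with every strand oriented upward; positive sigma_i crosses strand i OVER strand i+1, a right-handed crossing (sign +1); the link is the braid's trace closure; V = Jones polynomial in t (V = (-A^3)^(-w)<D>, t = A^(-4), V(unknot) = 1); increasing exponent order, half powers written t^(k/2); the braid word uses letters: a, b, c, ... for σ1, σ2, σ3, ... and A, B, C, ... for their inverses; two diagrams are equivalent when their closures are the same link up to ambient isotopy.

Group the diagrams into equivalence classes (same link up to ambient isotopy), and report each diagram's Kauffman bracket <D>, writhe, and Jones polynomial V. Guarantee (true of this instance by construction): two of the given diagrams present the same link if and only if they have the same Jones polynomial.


classes: {D1, D3, D4, D6} | {D2} | {D5}
V(D1) = t^(-9/2) - t^(-5/2) - t^(-3/2) - t^(-1/2)  [11 crossings, <D> = A^-7 + A^-3 + A - A^9, w = -3]
V(D2) = -t^(1/2) - t^(5/2)  [11 crossings, <D> = A^-7 + A, w = +1]
V(D3) = t^(-9/2) - t^(-5/2) - t^(-3/2) - t^(-1/2)  [9 crossings, <D> = A^-7 + A^-3 + A - A^9, w = -3]
D4 (bracket A^-7 + A^-3 + A - A^9; 9 crossings at w = -3): V = t^(-9/2) - t^(-5/2) - t^(-3/2) - t^(-1/2)
D5 (bracket -A^-9 + A^-1 + A^3 + A^7; 11 crossings at w = +3): V = -t^(1/2) - t^(3/2) - t^(5/2) + t^(9/2)
D6 (bracket A^-7 + A^-3 + A - A^9; 11 crossings at w = -3): V = t^(-9/2) - t^(-5/2) - t^(-3/2) - t^(-1/2)
note: V(t) takes 3 values over 6 diagrams, fixing the grouping


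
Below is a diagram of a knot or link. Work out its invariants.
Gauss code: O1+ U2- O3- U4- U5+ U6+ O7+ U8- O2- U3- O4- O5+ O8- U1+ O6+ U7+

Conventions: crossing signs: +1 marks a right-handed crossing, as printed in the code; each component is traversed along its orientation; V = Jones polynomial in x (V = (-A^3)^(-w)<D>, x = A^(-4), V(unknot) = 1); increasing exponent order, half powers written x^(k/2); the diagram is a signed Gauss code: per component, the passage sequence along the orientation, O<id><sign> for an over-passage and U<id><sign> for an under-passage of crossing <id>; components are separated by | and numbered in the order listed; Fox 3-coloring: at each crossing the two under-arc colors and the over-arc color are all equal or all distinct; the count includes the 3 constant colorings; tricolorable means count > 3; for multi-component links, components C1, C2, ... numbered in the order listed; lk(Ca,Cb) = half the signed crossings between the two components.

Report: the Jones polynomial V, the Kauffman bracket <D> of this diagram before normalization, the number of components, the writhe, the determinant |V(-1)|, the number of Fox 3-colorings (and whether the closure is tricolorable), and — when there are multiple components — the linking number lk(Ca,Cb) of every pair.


V(x) = -x^-3 + 2x^-2 - 2x^-1 + 3 - 2x + 2x^2 - x^3
bracket: -A^-12 + 2A^-8 - 2A^-4 + 3 - 2A^4 + 2A^8 - A^12, w = 0
1 component, writhe 0, over 8 crossings
det 13, colorings 3 of 3^8 — not tricolorable
observation: w = 0 shifts under R1 moves; the (-A^3)^(0) factor cancels that in V


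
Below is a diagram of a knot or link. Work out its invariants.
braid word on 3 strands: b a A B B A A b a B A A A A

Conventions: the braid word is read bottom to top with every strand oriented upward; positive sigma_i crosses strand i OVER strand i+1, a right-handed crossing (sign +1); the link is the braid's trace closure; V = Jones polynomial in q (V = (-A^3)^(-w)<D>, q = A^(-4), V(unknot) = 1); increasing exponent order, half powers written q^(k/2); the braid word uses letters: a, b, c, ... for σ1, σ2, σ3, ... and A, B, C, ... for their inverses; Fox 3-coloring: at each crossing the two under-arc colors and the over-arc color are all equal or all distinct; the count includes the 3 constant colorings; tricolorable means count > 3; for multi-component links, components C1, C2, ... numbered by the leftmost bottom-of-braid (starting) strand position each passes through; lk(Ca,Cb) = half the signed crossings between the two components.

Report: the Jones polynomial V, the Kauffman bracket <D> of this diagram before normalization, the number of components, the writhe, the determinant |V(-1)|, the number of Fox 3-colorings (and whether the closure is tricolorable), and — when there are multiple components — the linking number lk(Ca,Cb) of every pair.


V(q) = q^-8 - 2q^-7 + q^-6 - 2q^-5 + 2q^-4 + q^-2
bracket: A^-10 + 2A^-2 - 2A^2 + A^6 - 2A^10 + A^14, w = -6
1 component, writhe -6, over 14 crossings
det 9, colorings 27 of 3^14 — tricolorable
observation: the span of V is 6, forcing >= 6 crossings in any diagram


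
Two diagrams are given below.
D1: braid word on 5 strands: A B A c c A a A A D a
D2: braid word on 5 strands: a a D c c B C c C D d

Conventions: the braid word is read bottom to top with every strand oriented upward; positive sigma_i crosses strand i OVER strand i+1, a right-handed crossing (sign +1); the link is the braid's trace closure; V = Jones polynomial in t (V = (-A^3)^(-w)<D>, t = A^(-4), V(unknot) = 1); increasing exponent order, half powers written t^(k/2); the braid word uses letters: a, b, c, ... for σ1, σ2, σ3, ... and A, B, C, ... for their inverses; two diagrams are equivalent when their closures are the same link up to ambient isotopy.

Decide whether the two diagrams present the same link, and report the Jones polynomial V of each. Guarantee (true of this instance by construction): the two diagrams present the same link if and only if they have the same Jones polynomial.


same link: no
V(D1) = t^(-7/2) - t^(-5/2) + t^(-3/2) - 2t^(-1/2) - t^(3/2)  [11 crossings, <D> = A^-15 + 2A^-7 - A^-3 + A - A^5, w = -3]
V(D2) = -t^(1/2) - t^(5/2)  [11 crossings, <D> = A^-7 + A, w = +1]
insight: 2 values of V(t) split the 2 diagrams


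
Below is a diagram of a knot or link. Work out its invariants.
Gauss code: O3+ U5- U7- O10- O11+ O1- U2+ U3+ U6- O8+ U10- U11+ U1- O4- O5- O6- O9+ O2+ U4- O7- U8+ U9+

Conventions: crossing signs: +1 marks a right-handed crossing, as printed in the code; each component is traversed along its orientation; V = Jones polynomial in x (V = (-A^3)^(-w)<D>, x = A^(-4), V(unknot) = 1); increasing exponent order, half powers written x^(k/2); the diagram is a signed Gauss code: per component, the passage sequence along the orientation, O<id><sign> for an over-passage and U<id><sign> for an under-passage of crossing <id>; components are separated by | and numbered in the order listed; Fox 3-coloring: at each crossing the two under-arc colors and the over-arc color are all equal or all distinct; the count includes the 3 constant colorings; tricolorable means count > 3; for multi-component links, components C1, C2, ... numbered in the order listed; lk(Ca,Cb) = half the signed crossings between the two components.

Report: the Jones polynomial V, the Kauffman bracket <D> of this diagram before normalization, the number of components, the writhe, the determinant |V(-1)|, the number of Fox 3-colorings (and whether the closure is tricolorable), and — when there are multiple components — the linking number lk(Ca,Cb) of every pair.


Jones polynomial: V(x) = x^-2 - x^-1 + 1 - x + x^2
<D> = -A^-11 + A^-7 - A^-3 + A - A^5; writhe -1
components 1, writhe -1 (11 crossings)
3-colorings: 3 of 3^11, det 5 — not tricolorable
note: V is palindromic (span 4, det 5): x -> 1/x fixes it; necessary, not sufficient, for amphichirality


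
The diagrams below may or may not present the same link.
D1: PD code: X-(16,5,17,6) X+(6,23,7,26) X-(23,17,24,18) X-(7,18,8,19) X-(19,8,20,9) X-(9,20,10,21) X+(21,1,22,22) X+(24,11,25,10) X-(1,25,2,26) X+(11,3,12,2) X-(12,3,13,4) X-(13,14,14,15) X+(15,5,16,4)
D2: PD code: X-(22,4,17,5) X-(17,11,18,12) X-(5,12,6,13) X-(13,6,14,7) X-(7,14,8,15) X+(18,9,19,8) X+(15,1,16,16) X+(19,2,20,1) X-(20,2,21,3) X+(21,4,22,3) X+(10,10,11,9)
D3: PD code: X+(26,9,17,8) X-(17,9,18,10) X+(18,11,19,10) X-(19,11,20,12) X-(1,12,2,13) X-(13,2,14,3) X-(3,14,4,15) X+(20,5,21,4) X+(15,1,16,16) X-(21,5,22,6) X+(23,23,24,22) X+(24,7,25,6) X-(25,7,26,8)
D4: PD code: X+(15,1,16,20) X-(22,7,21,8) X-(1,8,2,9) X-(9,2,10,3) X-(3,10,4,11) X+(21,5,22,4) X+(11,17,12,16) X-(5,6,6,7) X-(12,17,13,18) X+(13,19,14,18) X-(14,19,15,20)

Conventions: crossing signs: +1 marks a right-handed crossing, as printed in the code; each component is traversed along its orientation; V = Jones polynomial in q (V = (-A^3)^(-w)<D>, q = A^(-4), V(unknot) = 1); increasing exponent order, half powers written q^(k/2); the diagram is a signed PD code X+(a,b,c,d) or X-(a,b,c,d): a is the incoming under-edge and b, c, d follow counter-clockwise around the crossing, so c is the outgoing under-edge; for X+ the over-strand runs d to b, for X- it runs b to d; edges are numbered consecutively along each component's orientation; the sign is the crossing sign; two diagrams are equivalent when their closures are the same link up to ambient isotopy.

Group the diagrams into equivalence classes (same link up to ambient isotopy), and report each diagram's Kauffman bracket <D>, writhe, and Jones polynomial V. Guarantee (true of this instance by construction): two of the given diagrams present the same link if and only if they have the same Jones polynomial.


classes: {D1, D2, D3, D4}
V(D1) = q^(-9/2) - q^(-5/2) - q^(-3/2) - q^(-1/2)  [13 crossings, <D> = A^-7 + A^-3 + A - A^9, w = -3]
V(D2) = q^(-9/2) - q^(-5/2) - q^(-3/2) - q^(-1/2)  [11 crossings, <D> = A^-1 + A^3 + A^7 - A^15, w = -1]
V(D3) = q^(-9/2) - q^(-5/2) - q^(-3/2) - q^(-1/2)  [13 crossings, <D> = A^-1 + A^3 + A^7 - A^15, w = -1]
V(D4) = q^(-9/2) - q^(-5/2) - q^(-3/2) - q^(-1/2)  [11 crossings, <D> = A^-7 + A^-3 + A - A^9, w = -3]
note: one V(q) for all 4 diagrams — one class (guaranteed)


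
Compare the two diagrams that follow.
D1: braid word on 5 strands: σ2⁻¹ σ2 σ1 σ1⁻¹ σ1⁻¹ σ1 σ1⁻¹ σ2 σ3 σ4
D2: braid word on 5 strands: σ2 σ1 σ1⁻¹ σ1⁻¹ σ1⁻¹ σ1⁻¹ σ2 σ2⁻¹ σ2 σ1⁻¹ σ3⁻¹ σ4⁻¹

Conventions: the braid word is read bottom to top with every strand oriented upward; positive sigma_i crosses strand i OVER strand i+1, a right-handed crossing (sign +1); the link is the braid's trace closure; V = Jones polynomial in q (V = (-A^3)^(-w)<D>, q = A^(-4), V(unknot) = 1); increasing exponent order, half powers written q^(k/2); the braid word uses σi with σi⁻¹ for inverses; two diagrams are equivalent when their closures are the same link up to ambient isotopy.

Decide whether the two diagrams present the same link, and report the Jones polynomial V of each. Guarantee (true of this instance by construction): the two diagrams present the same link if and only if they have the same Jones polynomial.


same link: no
V(D1) = 1  [10 crossings, <D> = A^6, w = +2]
D2 (bracket A^-16 - A^-12 + 2A^-8 - 2A^-4 + 2 - 2A^4 + A^8; 12 crossings at w = -4): V = q^-5 - 2q^-4 + 2q^-3 - 2q^-2 + 2q^-1 - 1 + q
note: 2 classes among 2 diagrams; unequal V(q) rules out equality


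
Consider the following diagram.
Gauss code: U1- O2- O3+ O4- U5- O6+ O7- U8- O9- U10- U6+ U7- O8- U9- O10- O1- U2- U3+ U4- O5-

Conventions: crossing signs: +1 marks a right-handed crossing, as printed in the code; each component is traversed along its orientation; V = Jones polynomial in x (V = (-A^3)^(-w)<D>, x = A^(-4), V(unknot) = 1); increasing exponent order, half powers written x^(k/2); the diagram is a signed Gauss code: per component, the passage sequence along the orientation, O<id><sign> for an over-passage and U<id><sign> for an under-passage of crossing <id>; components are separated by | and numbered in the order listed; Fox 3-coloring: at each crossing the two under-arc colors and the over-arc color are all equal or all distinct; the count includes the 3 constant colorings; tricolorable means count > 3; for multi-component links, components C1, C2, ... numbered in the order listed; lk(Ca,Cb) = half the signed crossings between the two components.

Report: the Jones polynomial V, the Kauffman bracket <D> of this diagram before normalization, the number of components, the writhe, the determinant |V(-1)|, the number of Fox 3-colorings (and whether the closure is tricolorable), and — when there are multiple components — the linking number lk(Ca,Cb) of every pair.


V = x^-8 - 2x^-7 + x^-6 - 2x^-5 + 2x^-4 + x^-2
<D> = A^-10 + 2A^-2 - 2A^2 + A^6 - 2A^10 + A^14 (w = -6)
1 component over 10 crossings, w = -6
27 Fox colorings among 3^10, |V(-1)| = 9: tricolorable
why: w = -6 (over 10 crossings) is diagram-only; (-A^3)^(6) removes it from V


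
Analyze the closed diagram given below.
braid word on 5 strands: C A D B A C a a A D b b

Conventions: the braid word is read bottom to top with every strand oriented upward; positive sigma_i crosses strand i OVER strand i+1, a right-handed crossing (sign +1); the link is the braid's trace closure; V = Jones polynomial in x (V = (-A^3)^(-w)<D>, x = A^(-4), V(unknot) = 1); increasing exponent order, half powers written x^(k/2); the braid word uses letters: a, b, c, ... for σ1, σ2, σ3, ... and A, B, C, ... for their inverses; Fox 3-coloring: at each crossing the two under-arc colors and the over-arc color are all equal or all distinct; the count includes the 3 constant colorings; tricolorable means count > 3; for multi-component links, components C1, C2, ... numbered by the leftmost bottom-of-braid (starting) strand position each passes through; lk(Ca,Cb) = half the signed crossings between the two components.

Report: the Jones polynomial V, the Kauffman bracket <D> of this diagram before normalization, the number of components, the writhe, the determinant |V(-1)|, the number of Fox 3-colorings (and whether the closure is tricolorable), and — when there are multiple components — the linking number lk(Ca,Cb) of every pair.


V = 1
<D> = A^-12 (w = -4)
1 component over 12 crossings, w = -4
3 Fox colorings among 3^12, |V(-1)| = 1: not tricolorable
why: |V(-1)| = 1: so not tricolorable, since 3 does not divide 1


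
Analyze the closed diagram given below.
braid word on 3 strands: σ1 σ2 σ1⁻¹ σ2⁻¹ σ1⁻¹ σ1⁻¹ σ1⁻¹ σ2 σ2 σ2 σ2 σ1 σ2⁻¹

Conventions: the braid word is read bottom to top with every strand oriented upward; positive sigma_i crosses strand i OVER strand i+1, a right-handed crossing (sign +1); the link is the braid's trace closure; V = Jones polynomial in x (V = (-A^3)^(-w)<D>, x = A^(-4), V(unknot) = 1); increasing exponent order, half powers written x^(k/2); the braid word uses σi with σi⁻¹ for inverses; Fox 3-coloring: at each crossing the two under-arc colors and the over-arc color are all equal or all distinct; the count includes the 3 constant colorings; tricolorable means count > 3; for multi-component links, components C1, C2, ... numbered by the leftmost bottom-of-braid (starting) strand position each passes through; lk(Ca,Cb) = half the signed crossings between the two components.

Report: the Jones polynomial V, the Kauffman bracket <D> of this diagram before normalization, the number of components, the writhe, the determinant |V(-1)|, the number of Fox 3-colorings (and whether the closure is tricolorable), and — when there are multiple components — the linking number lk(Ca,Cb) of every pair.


V = x^(-5/2) - 2x^(-3/2) + 2x^(-1/2) - 4x^(1/2) + 3x^(3/2) - 3x^(5/2) + 2x^(7/2) - x^(9/2)
<D> = A^-15 - 2A^-11 + 3A^-7 - 3A^-3 + 4A - 2A^5 + 2A^9 - A^13 (w = +1)
2 components over 13 crossings, w = +1
lk(C1,C2): +1
9 Fox colorings among 3^13, |V(-1)| = 18: tricolorable
why: the 1 component pair carries total linking +1
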